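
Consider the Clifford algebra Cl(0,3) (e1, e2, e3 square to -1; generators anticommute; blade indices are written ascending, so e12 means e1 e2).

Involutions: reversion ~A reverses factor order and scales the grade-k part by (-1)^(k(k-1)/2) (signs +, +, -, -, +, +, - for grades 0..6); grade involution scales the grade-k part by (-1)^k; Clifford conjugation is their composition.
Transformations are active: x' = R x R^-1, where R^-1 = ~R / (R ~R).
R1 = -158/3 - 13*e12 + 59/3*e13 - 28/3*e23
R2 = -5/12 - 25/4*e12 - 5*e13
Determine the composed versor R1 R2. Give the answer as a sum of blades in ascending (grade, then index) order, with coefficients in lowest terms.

Distribute over the terms of R2 (each basis-blade product reordered to ascending indices, repeated generators contracted through their squares):
R1 (-5/12) = 395/18 + 65/12*e12 - 295/36*e13 + 35/9*e23
R1 (-25/4*e12) = -325/4 + 1975/6*e12 + 175/3*e13 + 1475/12*e23
R1 (-5*e13) = 295/3 - 140/3*e12 + 790/3*e13 + 65*e23
Summing the partial products and collecting blades:
Answer: 1405/36 + 3455/12*e12 + 11285/36*e13 + 6905/36*e23


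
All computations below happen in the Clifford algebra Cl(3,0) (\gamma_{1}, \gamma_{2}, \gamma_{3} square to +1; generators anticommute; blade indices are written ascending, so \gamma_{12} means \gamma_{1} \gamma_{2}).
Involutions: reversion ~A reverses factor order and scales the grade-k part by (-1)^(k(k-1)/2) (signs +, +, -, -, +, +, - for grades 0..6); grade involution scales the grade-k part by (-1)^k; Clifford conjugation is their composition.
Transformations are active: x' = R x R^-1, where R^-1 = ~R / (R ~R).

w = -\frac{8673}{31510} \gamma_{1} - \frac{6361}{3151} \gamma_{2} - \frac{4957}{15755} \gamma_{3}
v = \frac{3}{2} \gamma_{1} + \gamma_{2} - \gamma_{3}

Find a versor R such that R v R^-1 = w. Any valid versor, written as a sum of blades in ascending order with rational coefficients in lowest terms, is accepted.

R = v + w = \frac{19296}{15755} \gamma_{1} - \frac{3210}{3151} \gamma_{2} - \frac{20712}{15755} \gamma_{3} works: the equal norms (\frac{17}{4}) guarantee its sandwich swaps v into w.
Answer: \frac{19296}{15755} \gamma_{1} - \frac{3210}{3151} \gamma_{2} - \frac{20712}{15755} \gamma_{3}


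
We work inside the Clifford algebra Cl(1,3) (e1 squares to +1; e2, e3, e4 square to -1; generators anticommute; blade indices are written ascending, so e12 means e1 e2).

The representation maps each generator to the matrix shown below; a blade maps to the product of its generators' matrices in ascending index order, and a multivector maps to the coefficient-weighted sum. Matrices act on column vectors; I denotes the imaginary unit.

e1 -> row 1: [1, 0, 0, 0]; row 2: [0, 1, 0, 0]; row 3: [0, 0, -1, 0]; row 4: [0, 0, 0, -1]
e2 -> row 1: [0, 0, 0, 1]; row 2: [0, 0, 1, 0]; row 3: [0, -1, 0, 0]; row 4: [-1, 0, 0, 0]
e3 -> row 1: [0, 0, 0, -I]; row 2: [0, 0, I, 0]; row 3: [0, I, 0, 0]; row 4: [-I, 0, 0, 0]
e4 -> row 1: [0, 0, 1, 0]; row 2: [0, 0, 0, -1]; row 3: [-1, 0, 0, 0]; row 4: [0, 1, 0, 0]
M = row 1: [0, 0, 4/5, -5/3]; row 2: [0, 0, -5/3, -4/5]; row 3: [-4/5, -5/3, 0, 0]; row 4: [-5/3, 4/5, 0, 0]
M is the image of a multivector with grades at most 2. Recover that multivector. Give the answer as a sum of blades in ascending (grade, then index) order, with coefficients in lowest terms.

Method: the blade images are trace-orthogonal — tr(rho(e_A) rho(e_B)^-1) = 4 if A = B and 0 otherwise — and rho(e_A)^-1 = (e_A)^2 * rho(e_A) with (e_A)^2 = +1 or -1, so the coefficient of e_A in the preimage is (e_A)^2 * tr(M rho(e_A))/4.
Nonzero projections over blades of grade <= 2: e4: (e4)^2 = -1, tr(M rho(e4)) = -16/5, coefficient 4/5; e12: (e12)^2 = +1, tr(M rho(e12)) = -20/3, coefficient -5/3. Every other blade of grade <= 2 projects to 0.
Answer: 4/5*e4 - 5/3*e12


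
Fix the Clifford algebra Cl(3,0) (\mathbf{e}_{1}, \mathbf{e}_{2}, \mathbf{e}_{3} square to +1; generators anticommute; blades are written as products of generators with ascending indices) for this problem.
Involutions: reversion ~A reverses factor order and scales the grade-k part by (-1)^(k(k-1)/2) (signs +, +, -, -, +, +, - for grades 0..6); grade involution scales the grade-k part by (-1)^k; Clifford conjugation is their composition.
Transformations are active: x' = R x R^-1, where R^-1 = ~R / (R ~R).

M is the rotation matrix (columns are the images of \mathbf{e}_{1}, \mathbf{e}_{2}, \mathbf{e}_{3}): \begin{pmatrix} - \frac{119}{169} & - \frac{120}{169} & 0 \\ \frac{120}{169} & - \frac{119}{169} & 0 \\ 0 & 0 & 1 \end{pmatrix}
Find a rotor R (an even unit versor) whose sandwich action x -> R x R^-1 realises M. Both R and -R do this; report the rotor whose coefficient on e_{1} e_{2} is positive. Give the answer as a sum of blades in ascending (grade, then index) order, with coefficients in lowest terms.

Method: write R = a + b12*e_{1} e_{2} + b13*e_{1} e_{3} + b23*e_{2} e_{3} with a^2 + b12^2 + b13^2 + b23^2 = 1 (so R^-1 = ~R). Expanding the columns R e_j ~R gives tr M = 4a^2 - 1 and, from the antisymmetric part, M21 - M12 = -4a*b12, M13 - M31 = 4a*b13, M32 - M23 = -4a*b23.
Here tr M = -\frac{69}{169}, so a^2 = (1 + tr M)/4 = \frac{25}{169} and a = ±\frac{5}{13}. Taking a = \frac{5}{13}: M21 - M12 = \frac{240}{169}, M13 - M31 = 0, M32 - M23 = 0, giving b12 = -\frac{12}{13}, b13 = 0, b23 = 0, i.e. R = \frac{5}{13} - \frac{12}{13} e_{1} e_{2}.
Its e_{1} e_{2} coefficient is negative, so report the other preimage -R.
Answer: -\frac{5}{13} + \frac{12}{13} e_{1} e_{2}. Sheet selection: the two-to-one cover makes ±R indistinguishable at the matrix level (trace -\frac{69}{169}), so uniqueness comes from the required sign on e_{1} e_{2}.


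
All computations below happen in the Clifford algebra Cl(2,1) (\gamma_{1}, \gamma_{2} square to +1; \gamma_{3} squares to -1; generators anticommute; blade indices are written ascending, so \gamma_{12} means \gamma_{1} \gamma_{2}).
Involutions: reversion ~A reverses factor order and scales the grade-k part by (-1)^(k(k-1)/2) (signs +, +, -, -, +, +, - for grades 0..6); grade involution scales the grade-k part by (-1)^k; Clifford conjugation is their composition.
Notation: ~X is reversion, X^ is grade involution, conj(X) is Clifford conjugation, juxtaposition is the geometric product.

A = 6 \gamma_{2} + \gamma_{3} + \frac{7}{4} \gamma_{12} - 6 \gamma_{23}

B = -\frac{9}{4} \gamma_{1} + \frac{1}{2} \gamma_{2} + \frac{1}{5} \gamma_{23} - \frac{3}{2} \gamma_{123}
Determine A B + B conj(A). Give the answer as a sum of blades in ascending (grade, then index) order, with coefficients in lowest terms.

first term: \frac{9}{5} + \frac{79}{8} \gamma_{1} + \frac{331}{80} \gamma_{2} + \frac{273}{40} \gamma_{3} + 15 \gamma_{12} + \frac{58}{5} \gamma_{13} - \frac{1}{2} \gamma_{23} + \frac{27}{2} \gamma_{123}
second term: -\frac{9}{5} - \frac{65}{8} \gamma_{1} + \frac{331}{80} \gamma_{2} + \frac{63}{40} \gamma_{3} + 12 \gamma_{12} - \frac{32}{5} \gamma_{13} - \frac{1}{2} \gamma_{23} - \frac{27}{2} \gamma_{123}
Answer: \frac{7}{4} \gamma_{1} + \frac{331}{40} \gamma_{2} + \frac{42}{5} \gamma_{3} + 27 \gamma_{12} + \frac{26}{5} \gamma_{13} - \gamma_{23}


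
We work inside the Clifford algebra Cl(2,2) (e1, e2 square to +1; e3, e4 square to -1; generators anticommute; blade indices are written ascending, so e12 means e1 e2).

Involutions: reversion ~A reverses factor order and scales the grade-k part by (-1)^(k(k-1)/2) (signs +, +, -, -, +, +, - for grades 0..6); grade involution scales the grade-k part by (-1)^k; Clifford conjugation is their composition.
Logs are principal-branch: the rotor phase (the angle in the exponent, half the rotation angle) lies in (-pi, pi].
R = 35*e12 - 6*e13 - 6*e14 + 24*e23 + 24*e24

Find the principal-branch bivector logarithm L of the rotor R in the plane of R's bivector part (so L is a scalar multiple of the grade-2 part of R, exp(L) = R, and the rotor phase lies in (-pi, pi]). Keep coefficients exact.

The scalar part of R is 0, so the principal-branch rotor phase is pinned; divide the bivector part by its sine to get the unit plane — L is the phase times that plane.
Concretely: cos(phase) = 0 gives phase = ±pi/2, and since phase/sin(phase) is even the sign is immaterial: L = (phase/sin(phase)) * <R>_2 = (pi/2) * <R>_2.
Answer: 35*pi/2*e12 - 3*pi*e13 - 3*pi*e14 + 12*pi*e23 + 12*pi*e24


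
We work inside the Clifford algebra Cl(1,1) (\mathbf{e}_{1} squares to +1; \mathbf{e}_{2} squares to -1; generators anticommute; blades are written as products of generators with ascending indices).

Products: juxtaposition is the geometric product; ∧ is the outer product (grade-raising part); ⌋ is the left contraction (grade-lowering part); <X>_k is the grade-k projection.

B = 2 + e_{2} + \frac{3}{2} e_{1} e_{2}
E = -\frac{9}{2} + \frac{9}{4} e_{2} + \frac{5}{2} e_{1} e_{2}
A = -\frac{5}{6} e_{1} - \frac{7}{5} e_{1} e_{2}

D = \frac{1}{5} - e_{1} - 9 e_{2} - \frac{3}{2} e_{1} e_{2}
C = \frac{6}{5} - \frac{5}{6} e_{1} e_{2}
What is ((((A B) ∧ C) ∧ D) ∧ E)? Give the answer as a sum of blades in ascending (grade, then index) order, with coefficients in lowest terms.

step 1: -\frac{21}{10} - \frac{4}{15} e_{1} - \frac{5}{4} e_{2} - \frac{109}{30} e_{1} e_{2}
step 2: -\frac{63}{25} - \frac{8}{25} e_{1} - \frac{3}{2} e_{2} - \frac{261}{100} e_{1} e_{2}
step 3: -\frac{63}{125} + \frac{307}{125} e_{1} + \frac{1119}{50} e_{2} + \frac{2319}{500} e_{1} e_{2}
step 4: \frac{567}{250} - \frac{2763}{250} e_{1} - \frac{25461}{250} e_{2} - \frac{3321}{200} e_{1} e_{2}
Answer: \frac{567}{250} - \frac{2763}{250} e_{1} - \frac{25461}{250} e_{2} - \frac{3321}{200} e_{1} e_{2}


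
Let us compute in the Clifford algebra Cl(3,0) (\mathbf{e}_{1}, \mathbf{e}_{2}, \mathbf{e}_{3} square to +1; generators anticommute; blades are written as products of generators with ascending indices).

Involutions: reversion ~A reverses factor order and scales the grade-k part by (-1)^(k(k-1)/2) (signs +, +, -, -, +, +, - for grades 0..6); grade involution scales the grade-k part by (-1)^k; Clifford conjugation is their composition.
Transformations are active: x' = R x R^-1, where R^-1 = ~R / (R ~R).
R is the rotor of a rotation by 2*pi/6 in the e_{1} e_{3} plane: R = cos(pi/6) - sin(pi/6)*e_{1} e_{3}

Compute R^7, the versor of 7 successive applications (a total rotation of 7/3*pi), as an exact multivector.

The rotor phase is half the rotation angle and phases add under composition, so 7 steps in the e_{1} e_{3} plane accumulate phase 7*(pi/6) = \frac{7 \pi}{6}: R^7 = cos(\frac{7 \pi}{6}) - sin(\frac{7 \pi}{6})*e_{1} e_{3}.
cos(\frac{7 \pi}{6}) = - \frac{\sqrt{3}}{2} and sin(\frac{7 \pi}{6}) = - \frac{1}{2}, so R^7 = - \frac{\sqrt{3}}{2} + \frac{1}{2} e_{1} e_{3}. The net rotation is 1/3*pi (after discarding 1 full turn, each of which contributes a factor -1 to the rotor); the rotor keeps the half-angle phase exactly.
Answer: - \frac{\sqrt{3}}{2} + \frac{1}{2} e_{1} e_{3}


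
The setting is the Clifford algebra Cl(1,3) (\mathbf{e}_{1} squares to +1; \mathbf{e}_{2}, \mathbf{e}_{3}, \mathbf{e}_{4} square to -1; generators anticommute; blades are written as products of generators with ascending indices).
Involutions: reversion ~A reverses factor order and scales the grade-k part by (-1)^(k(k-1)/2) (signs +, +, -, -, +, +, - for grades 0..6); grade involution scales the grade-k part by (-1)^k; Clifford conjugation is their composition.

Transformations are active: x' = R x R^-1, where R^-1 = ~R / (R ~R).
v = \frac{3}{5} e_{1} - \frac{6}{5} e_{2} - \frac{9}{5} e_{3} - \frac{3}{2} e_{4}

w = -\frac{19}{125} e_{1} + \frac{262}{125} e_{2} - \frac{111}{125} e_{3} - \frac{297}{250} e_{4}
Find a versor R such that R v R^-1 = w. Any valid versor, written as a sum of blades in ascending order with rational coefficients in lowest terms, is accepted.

Reasoning: v^2 = w^2 = -\frac{657}{100} since conjugation preserves the quadratic form; R = v + w = \frac{56}{125} e_{1} + \frac{112}{125} e_{2} - \frac{336}{125} e_{3} - \frac{336}{125} e_{4} is then valid when invertible, keeping its own part and reversing (v - w)/2.
Answer: \frac{56}{125} e_{1} + \frac{112}{125} e_{2} - \frac{336}{125} e_{3} - \frac{336}{125} e_{4}


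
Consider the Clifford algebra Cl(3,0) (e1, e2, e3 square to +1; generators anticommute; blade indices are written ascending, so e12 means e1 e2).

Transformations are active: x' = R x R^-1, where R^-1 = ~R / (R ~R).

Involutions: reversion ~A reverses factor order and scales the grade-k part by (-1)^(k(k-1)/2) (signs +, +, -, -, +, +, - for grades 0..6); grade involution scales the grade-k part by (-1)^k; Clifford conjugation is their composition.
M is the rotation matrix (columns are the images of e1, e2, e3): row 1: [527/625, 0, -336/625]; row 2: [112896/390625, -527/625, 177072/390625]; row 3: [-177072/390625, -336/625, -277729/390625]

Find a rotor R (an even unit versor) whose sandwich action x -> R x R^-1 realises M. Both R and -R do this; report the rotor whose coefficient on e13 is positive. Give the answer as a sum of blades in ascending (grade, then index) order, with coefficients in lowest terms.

Method: write R = a + b12*e12 + b13*e13 + b23*e23 with a^2 + b12^2 + b13^2 + b23^2 = 1 (so R^-1 = ~R). Expanding the columns R e_j ~R gives tr M = 4a^2 - 1 and, from the antisymmetric part, M21 - M12 = -4a*b12, M13 - M31 = 4a*b13, M32 - M23 = -4a*b23.
Here tr M = -277729/390625, so a^2 = (1 + tr M)/4 = 28224/390625 and a = ±168/625. Taking a = 168/625: M21 - M12 = 112896/390625, M13 - M31 = -32928/390625, M32 - M23 = -387072/390625, giving b12 = -168/625, b13 = -49/625, b23 = 576/625, i.e. R = 168/625 - 168/625*e12 - 49/625*e13 + 576/625*e23.
Its e13 coefficient is negative, so report the other preimage -R.
Answer: -168/625 + 168/625*e12 + 49/625*e13 - 576/625*e23. Why the constraint matters: R and -R act identically through the sandwich — M has trace -277729/390625 either way — so only the sign condition on e13 picks one of the two preimages.


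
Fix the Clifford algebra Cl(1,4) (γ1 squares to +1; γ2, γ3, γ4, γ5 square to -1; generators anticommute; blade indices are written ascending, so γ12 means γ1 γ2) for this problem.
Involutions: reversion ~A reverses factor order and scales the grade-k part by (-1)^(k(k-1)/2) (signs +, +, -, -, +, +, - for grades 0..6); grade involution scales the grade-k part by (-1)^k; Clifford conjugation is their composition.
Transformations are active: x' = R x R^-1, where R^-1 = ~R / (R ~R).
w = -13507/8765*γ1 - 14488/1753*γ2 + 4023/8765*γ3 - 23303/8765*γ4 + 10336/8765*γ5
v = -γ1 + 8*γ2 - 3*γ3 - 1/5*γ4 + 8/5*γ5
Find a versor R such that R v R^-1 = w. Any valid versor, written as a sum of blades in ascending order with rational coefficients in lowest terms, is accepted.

Sketch: the shared square -373/5 makes R = v + w = -22272/8765*γ1 - 464/1753*γ2 - 22272/8765*γ3 - 25056/8765*γ4 + 4872/1753*γ5 the natural versor; its sandwich fixes that direction, negates (v - w)/2, and sends v to w.
Answer: -22272/8765*γ1 - 464/1753*γ2 - 22272/8765*γ3 - 25056/8765*γ4 + 4872/1753*γ5


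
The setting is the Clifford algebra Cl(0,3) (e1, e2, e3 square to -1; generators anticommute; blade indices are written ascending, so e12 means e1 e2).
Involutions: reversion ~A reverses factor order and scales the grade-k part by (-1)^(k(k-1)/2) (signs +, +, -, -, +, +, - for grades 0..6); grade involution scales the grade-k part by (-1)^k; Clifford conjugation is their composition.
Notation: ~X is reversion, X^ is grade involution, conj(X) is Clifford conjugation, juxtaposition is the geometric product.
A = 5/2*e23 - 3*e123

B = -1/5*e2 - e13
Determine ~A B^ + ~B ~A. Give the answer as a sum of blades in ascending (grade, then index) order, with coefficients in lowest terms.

first term: -3*e2 - 1/2*e3 - 5/2*e12 + 3/5*e13
second term: 3*e2 - 1/2*e3 - 5/2*e12 - 3/5*e13
Answer: -e3 - 5*e12


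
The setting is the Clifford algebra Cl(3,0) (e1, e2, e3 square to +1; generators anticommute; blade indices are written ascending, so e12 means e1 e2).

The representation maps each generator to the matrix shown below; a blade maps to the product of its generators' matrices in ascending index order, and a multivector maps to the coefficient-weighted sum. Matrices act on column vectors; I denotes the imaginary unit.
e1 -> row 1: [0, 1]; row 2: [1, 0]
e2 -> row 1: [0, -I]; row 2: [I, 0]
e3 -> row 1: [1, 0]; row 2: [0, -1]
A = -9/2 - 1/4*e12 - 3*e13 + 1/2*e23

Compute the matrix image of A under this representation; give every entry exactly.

Bivector images (products of the table entries): rho(e12) = rho(e1)rho(e2) = row 1: [I, 0]; row 2: [0, -I]; rho(e13) = rho(e1)rho(e3) = row 1: [0, -1]; row 2: [1, 0]; rho(e23) = rho(e2)rho(e3) = row 1: [0, I]; row 2: [I, 0].
M = (-9/2)*1 + (-1/4)*rho(e12) + (-3)*rho(e13) + (1/2)*rho(e23), summed entrywise (1 is the identity matrix):
Answer: row 1: [-9/2 - I/4, 3 + I/2]; row 2: [-3 + I/2, -9/2 + I/4]


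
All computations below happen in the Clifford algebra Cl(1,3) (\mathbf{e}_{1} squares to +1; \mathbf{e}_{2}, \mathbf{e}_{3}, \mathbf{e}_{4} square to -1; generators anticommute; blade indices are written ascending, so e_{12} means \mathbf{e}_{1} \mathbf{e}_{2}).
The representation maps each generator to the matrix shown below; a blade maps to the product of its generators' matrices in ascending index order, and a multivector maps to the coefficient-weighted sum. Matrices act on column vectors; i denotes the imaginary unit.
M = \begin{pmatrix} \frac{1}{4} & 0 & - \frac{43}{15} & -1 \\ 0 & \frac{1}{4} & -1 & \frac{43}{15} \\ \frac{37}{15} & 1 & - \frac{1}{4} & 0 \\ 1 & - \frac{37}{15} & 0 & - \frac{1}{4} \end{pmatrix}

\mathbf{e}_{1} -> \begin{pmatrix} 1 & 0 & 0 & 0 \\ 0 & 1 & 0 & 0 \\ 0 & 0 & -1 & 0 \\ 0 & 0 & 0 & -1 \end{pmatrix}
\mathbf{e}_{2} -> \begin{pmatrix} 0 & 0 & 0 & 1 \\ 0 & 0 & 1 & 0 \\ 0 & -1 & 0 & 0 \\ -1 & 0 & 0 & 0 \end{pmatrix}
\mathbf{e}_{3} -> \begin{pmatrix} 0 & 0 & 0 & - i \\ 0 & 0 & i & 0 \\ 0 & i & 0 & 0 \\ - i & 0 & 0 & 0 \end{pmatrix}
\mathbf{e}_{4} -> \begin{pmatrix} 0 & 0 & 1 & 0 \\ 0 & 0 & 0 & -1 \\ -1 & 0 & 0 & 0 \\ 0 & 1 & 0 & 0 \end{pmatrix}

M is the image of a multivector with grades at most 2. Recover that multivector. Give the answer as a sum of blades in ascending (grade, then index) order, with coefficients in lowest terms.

Method: the blade images are trace-orthogonal — tr(rho(e_A) rho(e_B)^-1) = 4 if A = B and 0 otherwise — and rho(e_A)^-1 = (e_A)^2 * rho(e_A) with (e_A)^2 = +1 or -1, so the coefficient of e_A in the preimage is (e_A)^2 * tr(M rho(e_A))/4.
Nonzero projections over blades of grade <= 2: e_{1}: (e_{1})^2 = +1, tr(M rho(e_{1})) = 1, coefficient \frac{1}{4}; e_{2}: (e_{2})^2 = -1, tr(M rho(e_{2})) = 4, coefficient -1; e_{4}: (e_{4})^2 = -1, tr(M rho(e_{4})) = \frac{32}{3}, coefficient -\frac{8}{3}; e_{14}: (e_{14})^2 = +1, tr(M rho(e_{14})) = - \frac{4}{5}, coefficient -\frac{1}{5}. Every other blade of grade <= 2 projects to 0.
Answer: \frac{1}{4} e_{1} - e_{2} - \frac{8}{3} e_{4} - \frac{1}{5} e_{14}


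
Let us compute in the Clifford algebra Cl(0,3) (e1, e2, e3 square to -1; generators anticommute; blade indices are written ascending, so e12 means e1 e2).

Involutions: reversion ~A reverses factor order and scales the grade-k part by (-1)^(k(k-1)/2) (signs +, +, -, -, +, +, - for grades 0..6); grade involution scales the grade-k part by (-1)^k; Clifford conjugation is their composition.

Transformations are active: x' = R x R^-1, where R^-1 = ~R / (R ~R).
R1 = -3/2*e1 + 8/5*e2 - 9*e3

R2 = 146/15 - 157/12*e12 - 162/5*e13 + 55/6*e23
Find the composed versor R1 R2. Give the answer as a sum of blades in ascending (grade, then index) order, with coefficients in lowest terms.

Distribute over the terms of R1 (each basis-blade product reordered to ascending indices, repeated generators contracted through their squares):
(-3/2*e1) R2 = -73/5*e1 - 157/8*e2 - 243/5*e3 - 55/4*e123
(8/5*e2) R2 = -314/15*e1 + 1168/75*e2 - 44/3*e3 + 1296/25*e123
(-9*e3) R2 = 1458/5*e1 - 165/2*e2 - 438/5*e3 + 471/4*e123
Summing the partial products and collecting blades:
Answer: 3841/15*e1 - 51931/600*e2 - 2263/15*e3 + 3896/25*e123


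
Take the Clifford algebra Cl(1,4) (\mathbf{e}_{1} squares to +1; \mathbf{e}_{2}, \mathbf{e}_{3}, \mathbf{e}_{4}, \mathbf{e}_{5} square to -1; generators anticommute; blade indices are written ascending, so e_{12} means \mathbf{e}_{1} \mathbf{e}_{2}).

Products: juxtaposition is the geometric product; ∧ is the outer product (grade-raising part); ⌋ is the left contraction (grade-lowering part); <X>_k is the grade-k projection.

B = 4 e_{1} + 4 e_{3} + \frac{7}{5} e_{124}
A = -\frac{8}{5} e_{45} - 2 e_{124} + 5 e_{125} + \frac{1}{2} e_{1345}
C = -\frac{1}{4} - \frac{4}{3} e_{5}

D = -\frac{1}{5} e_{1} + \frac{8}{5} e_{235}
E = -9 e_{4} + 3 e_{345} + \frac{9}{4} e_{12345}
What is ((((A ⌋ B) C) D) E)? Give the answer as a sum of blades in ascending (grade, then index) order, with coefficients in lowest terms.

step 1: \frac{14}{5}
step 2: -\frac{7}{10} - \frac{56}{15} e_{5}
step 3: \frac{7}{50} e_{1} - \frac{56}{75} e_{15} + \frac{448}{75} e_{23} - \frac{28}{25} e_{235}
step 4: -\frac{189}{50} e_{14} - \frac{84}{25} e_{24} + \frac{56}{25} e_{134} - \frac{504}{25} e_{145} - \frac{1302}{25} e_{234} - \frac{448}{25} e_{245} + \frac{21}{50} e_{1345} - \frac{1953}{200} e_{2345}
Answer: -\frac{189}{50} e_{14} - \frac{84}{25} e_{24} + \frac{56}{25} e_{134} - \frac{504}{25} e_{145} - \frac{1302}{25} e_{234} - \frac{448}{25} e_{245} + \frac{21}{50} e_{1345} - \frac{1953}{200} e_{2345}


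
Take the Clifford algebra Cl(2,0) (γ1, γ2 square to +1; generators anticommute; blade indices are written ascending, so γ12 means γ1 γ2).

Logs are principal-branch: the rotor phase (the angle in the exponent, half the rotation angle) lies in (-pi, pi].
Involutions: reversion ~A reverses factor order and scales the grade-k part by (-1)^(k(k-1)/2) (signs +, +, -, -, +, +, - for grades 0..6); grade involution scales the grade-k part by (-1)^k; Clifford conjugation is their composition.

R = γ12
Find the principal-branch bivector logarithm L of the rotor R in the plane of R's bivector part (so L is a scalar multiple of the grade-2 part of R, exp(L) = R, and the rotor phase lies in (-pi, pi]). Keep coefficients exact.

The scalar part of R is 0, which pins the rotor phase on the principal branch; dividing the bivector part by the sine of that phase recovers the unit plane, and L is the phase times that plane.
Concretely: cos(phase) = 0 gives phase = ±pi/2, and since phase/sin(phase) is even the sign is immaterial: L = (phase/sin(phase)) * <R>_2 = (pi/2) * <R>_2.
Answer: pi/2*γ12


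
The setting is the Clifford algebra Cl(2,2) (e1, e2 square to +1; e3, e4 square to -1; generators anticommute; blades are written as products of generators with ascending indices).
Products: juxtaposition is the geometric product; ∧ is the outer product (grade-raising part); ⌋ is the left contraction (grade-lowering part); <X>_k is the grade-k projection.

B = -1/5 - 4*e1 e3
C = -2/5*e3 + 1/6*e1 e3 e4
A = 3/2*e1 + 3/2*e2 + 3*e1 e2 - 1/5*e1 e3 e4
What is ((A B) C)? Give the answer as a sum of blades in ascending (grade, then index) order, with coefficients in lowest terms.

step 1: -3/10*e1 - 3/10*e2 - 6*e3 + 4/5*e4 - 3/5*e1 e2 + 12*e2 e3 + 6*e1 e2 e3 + 1/25*e1 e3 e4
step 2: -361/150 + 24/5*e2 + 12/5*e1 e2 - 1/75*e1 e3 - 127/125*e1 e4 + 3/25*e2 e3 - e2 e4 + 27/100*e3 e4 + 6/25*e1 e2 e3 - 2*e1 e2 e4 + 1/10*e2 e3 e4 + 1/20*e1 e2 e3 e4
Answer: -361/150 + 24/5*e2 + 12/5*e1 e2 - 1/75*e1 e3 - 127/125*e1 e4 + 3/25*e2 e3 - e2 e4 + 27/100*e3 e4 + 6/25*e1 e2 e3 - 2*e1 e2 e4 + 1/10*e2 e3 e4 + 1/20*e1 e2 e3 e4


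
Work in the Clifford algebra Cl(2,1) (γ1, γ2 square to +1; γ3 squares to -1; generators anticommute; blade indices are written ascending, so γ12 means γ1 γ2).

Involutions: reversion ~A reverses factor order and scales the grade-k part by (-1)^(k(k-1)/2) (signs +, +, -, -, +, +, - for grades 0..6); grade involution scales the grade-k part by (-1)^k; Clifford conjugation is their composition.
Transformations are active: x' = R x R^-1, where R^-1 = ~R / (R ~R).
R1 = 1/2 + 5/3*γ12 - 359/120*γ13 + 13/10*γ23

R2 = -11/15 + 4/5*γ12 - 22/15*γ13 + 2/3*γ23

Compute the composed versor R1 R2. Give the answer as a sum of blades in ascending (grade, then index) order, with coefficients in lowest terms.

Distribute over the terms of R1 (each basis-blade product reordered to ascending indices, repeated generators contracted through their squares):
(1/2) R2 = -11/30 + 2/5*γ12 - 11/15*γ13 + 1/3*γ23
(5/3*γ12) R2 = -4/3 - 11/9*γ12 + 10/9*γ13 + 22/9*γ23
(-359/120*γ13) R2 = 3949/900 - 359/180*γ12 + 3949/1800*γ13 - 359/150*γ23
(13/10*γ23) R2 = 13/15 + 143/75*γ12 - 26/25*γ13 - 143/150*γ23
Summing the partial products and collecting blades:
Answer: 3199/900 - 91/100*γ12 + 919/600*γ13 - 128/225*γ23


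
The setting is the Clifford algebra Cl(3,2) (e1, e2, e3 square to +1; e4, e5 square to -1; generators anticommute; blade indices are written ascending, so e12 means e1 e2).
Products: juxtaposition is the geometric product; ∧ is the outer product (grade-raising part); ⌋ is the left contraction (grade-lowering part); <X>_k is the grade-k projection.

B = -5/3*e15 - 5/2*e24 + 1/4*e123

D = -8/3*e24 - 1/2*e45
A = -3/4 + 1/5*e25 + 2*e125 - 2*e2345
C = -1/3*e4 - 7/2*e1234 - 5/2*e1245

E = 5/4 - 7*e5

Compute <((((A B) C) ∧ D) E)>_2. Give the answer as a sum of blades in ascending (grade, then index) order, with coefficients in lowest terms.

step 1: 10/3*e2 + 1/3*e12 + 5/4*e15 + 15/8*e24 - 9/2*e35 - 1/2*e45 - 3/16*e123 + 1/20*e135 - 9/2*e145 - 10/3*e1234
step 2: -35/3 - 85/8*e2 - 21/32*e4 + 1/6*e5 - 5/4*e12 + 105/16*e13 - 51/16*e15 - 305/72*e24 + 7/6*e34 + 25/3*e35 + 5/6*e45 - 10/9*e123 - 1/9*e124 + 35/3*e134 + 35/4*e145 - 1/8*e234 + 63/4*e235 - 7/40*e245 - 63/32*e345 + 181/16*e1234 + 7/4*e1235 + 63/4*e1245 + 1/60*e1345 - 35/8*e2345
step 3: 280/9*e24 + 35/6*e45 + 701/144*e245 + 35/2*e1234 + 73/8*e1245 - 105/32*e1345 + 200/9*e2345 + 5/9*e12345
step 4: 245/6*e4 + 10507/144*e24 + 175/24*e45 + 511/8*e124 - 735/32*e134 + 1400/9*e234 - 40645/192*e245 + 1855/72*e1234 + 365/32*e1245 - 525/128*e1345 + 250/9*e2345 - 4385/36*e12345
step 5: 10507/144*e24 + 175/24*e45
Answer: 10507/144*e24 + 175/24*e45


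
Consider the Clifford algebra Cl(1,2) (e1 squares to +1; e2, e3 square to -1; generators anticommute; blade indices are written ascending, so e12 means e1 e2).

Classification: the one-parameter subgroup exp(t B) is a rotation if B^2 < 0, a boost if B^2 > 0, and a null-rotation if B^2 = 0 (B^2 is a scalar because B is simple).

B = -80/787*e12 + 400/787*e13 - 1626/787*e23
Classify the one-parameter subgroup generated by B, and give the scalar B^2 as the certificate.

B^2 term by term: the squares give (-80/787)^2*(e12)^2 + (400/787)^2*(e13)^2 + (-1626/787)^2*(e23)^2 = 6400/619369*(+1) + 160000/619369*(+1) + 2643876/619369*(-1) = -4 (each basis 2-blade squares to minus the product of its generators' squares); cross terms between blades sharing an index anticommute and cancel. So B^2 = -4.
Answer: rotation, certificate B^2 = -4. Certificate logic: -4 is a conjugation-invariant scalar, so its sign fixes rotation versus boost versus null-rotation outright.


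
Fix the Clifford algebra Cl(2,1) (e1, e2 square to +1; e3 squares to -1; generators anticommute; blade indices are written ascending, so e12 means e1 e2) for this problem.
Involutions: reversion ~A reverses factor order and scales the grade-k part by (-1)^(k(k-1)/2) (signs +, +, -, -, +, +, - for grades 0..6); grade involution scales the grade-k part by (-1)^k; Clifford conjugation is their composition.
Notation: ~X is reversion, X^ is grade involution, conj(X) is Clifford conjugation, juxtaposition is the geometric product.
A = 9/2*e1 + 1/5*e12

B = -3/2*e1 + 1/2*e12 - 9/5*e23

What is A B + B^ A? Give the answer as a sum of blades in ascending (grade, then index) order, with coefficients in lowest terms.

first term: -137/20 + 51/20*e2 - 9/25*e13 - 81/10*e123
second term: 133/20 - 39/20*e2 + 9/25*e13 - 81/10*e123
Answer: -1/5 + 3/5*e2 - 81/5*e123


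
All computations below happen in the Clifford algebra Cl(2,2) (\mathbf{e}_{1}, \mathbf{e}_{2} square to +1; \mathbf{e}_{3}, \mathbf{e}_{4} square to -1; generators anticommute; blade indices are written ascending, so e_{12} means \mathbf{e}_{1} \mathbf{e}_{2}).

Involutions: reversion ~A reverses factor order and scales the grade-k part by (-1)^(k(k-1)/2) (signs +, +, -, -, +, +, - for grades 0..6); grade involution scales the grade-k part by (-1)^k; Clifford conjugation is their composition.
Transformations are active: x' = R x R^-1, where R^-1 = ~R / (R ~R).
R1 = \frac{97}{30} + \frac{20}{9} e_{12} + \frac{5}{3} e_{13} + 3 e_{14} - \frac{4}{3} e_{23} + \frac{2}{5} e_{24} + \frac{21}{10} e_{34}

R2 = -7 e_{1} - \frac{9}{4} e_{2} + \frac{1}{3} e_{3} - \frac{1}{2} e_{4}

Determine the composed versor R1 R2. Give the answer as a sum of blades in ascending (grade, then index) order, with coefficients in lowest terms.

Distribute over the terms of R2 (each basis-blade product reordered to ascending indices, repeated generators contracted through their squares):
R1 (-7 e_{1}) = -\frac{679}{30} e_{1} + \frac{140}{9} e_{2} + \frac{35}{3} e_{3} + 21 e_{4} + \frac{28}{3} e_{123} - \frac{14}{5} e_{124} - \frac{147}{10} e_{134}
R1 (-\frac{9}{4} e_{2}) = -5 e_{1} - \frac{291}{40} e_{2} - 3 e_{3} + \frac{9}{10} e_{4} + \frac{15}{4} e_{123} + \frac{27}{4} e_{124} - \frac{189}{40} e_{234}
R1 (\frac{1}{3} e_{3}) = -\frac{5}{9} e_{1} + \frac{4}{9} e_{2} + \frac{97}{90} e_{3} + \frac{7}{10} e_{4} + \frac{20}{27} e_{123} - e_{134} - \frac{2}{15} e_{234}
R1 (-\frac{1}{2} e_{4}) = \frac{3}{2} e_{1} + \frac{1}{5} e_{2} + \frac{21}{20} e_{3} - \frac{97}{60} e_{4} - \frac{10}{9} e_{124} - \frac{5}{6} e_{134} + \frac{2}{3} e_{234}
Summing the partial products and collecting blades:
Answer: -\frac{1201}{45} e_{1} + \frac{357}{40} e_{2} + \frac{1943}{180} e_{3} + \frac{1259}{60} e_{4} + \frac{1493}{108} e_{123} + \frac{511}{180} e_{124} - \frac{248}{15} e_{134} - \frac{503}{120} e_{234}


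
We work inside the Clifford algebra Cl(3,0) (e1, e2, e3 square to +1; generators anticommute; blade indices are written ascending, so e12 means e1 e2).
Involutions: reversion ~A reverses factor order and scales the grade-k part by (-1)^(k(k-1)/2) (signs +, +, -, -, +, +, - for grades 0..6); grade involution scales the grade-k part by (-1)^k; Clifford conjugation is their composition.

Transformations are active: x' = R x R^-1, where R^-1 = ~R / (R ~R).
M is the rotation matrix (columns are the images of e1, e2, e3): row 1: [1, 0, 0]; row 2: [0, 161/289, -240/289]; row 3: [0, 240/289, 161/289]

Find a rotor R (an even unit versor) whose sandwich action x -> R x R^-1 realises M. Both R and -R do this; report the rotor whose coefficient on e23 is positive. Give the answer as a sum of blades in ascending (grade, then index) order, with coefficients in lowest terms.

Method: write R = a + b12*e12 + b13*e13 + b23*e23 with a^2 + b12^2 + b13^2 + b23^2 = 1 (so R^-1 = ~R). Expanding the columns R e_j ~R gives tr M = 4a^2 - 1 and, from the antisymmetric part, M21 - M12 = -4a*b12, M13 - M31 = 4a*b13, M32 - M23 = -4a*b23.
Here tr M = 611/289, so a^2 = (1 + tr M)/4 = 225/289 and a = ±15/17. Taking a = 15/17: M21 - M12 = 0, M13 - M31 = 0, M32 - M23 = 480/289, giving b12 = 0, b13 = 0, b23 = -8/17, i.e. R = 15/17 - 8/17*e23.
Its e23 coefficient is negative, so report the other preimage -R.
Answer: -15/17 + 8/17*e23. Recall the cover is two-to-one: with M of trace 611/289, both preimages act alike, and the stated e23 sign chooses the sheet.


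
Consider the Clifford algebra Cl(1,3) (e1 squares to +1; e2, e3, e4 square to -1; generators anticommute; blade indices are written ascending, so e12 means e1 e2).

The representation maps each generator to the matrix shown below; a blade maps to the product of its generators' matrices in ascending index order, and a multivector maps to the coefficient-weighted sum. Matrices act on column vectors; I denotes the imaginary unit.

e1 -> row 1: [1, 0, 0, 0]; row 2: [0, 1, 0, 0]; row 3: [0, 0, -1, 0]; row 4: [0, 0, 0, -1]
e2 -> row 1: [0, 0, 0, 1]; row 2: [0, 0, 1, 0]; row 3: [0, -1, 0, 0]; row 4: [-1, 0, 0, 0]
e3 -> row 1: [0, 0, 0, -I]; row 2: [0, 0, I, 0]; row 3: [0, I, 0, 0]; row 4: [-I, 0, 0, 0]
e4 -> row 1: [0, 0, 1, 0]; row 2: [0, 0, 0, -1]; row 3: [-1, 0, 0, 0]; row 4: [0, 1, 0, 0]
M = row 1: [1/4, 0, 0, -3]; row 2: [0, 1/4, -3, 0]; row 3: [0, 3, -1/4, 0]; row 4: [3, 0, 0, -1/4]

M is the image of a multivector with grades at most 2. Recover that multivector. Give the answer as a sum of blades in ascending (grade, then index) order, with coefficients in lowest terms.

Method: the blade images are trace-orthogonal — tr(rho(e_A) rho(e_B)^-1) = 4 if A = B and 0 otherwise — and rho(e_A)^-1 = (e_A)^2 * rho(e_A) with (e_A)^2 = +1 or -1, so the coefficient of e_A in the preimage is (e_A)^2 * tr(M rho(e_A))/4.
Nonzero projections over blades of grade <= 2: e1: (e1)^2 = +1, tr(M rho(e1)) = 1, coefficient 1/4; e2: (e2)^2 = -1, tr(M rho(e2)) = 12, coefficient -3. Every other blade of grade <= 2 projects to 0.
Answer: 1/4*e1 - 3*e2


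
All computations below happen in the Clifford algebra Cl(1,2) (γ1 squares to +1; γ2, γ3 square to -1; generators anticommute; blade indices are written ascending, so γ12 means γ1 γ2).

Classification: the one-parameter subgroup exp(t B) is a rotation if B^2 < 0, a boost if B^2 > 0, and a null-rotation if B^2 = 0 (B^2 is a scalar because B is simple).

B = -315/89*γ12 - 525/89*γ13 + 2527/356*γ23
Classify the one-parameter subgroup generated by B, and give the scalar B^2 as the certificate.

B^2 term by term: the squares give (-315/89)^2*(γ12)^2 + (-525/89)^2*(γ13)^2 + (2527/356)^2*(γ23)^2 = 99225/7921*(+1) + 275625/7921*(+1) + 6385729/126736*(-1) = -49/16 (each basis 2-blade squares to minus the product of its generators' squares); cross terms between blades sharing an index anticommute and cancel. So B^2 = -49/16.
Answer: rotation, certificate B^2 = -49/16. One invariant decides it: the square -49/16 survives every conjugation, and its sign is exactly the classification.


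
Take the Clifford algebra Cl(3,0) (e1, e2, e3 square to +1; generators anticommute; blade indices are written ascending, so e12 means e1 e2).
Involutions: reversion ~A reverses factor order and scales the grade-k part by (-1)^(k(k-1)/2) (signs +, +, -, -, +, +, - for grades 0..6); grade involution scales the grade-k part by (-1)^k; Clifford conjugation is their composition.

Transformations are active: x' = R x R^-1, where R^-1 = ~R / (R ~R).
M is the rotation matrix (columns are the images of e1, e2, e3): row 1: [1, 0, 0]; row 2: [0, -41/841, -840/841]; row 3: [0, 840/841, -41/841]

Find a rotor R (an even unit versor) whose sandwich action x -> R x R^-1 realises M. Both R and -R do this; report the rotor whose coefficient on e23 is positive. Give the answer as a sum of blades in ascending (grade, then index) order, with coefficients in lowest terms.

Method: write R = a + b12*e12 + b13*e13 + b23*e23 with a^2 + b12^2 + b13^2 + b23^2 = 1 (so R^-1 = ~R). Expanding the columns R e_j ~R gives tr M = 4a^2 - 1 and, from the antisymmetric part, M21 - M12 = -4a*b12, M13 - M31 = 4a*b13, M32 - M23 = -4a*b23.
Here tr M = 759/841, so a^2 = (1 + tr M)/4 = 400/841 and a = ±20/29. Taking a = 20/29: M21 - M12 = 0, M13 - M31 = 0, M32 - M23 = 1680/841, giving b12 = 0, b13 = 0, b23 = -21/29, i.e. R = 20/29 - 21/29*e23.
Its e23 coefficient is negative, so report the other preimage -R.
Answer: -20/29 + 21/29*e23. Sheet selection: the two-to-one cover makes ±R indistinguishable at the matrix level (trace 759/841), so uniqueness comes from the required sign on e23.


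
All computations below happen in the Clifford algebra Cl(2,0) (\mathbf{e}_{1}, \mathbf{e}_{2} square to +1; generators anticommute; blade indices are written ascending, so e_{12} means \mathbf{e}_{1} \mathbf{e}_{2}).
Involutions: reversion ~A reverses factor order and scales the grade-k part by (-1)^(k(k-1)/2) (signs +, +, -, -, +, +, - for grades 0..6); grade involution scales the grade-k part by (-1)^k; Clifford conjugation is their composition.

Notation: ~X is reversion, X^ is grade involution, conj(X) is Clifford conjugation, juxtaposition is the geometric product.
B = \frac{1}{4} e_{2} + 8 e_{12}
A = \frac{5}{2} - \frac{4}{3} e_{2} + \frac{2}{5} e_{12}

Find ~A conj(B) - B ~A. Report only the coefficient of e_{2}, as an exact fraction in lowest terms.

first term: -\frac{43}{15} - \frac{317}{30} e_{1} - \frac{5}{8} e_{2} - 20 e_{12}
second term: \frac{43}{15} - \frac{317}{30} e_{1} + \frac{5}{8} e_{2} + 20 e_{12}
Answer: -\frac{5}{4}


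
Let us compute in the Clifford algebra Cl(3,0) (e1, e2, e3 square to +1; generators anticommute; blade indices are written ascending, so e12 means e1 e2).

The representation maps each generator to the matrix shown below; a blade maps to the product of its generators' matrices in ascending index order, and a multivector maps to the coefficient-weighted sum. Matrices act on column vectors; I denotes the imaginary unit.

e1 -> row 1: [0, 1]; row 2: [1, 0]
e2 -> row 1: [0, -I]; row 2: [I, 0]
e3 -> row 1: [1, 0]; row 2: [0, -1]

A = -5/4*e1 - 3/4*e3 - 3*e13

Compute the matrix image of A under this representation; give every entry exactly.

Bivector images (products of the table entries): rho(e13) = rho(e1)rho(e3) = row 1: [0, -1]; row 2: [1, 0].
M = (-5/4)*rho(e1) + (-3/4)*rho(e3) + (-3)*rho(e13), summed entrywise:
Answer: row 1: [-3/4, 7/4]; row 2: [-17/4, 3/4]


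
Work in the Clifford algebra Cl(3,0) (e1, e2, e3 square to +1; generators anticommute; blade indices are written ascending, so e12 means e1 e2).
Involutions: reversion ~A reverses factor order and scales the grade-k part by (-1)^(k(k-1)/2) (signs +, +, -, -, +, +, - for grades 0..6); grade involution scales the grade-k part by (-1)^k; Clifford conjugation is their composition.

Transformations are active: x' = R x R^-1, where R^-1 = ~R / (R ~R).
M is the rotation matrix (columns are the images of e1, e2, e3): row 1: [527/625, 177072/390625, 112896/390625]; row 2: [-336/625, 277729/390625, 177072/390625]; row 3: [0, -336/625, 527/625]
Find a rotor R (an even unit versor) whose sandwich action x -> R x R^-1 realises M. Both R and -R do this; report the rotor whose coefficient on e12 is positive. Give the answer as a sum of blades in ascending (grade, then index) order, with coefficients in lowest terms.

Method: write R = a + b12*e12 + b13*e13 + b23*e23 with a^2 + b12^2 + b13^2 + b23^2 = 1 (so R^-1 = ~R). Expanding the columns R e_j ~R gives tr M = 4a^2 - 1 and, from the antisymmetric part, M21 - M12 = -4a*b12, M13 - M31 = 4a*b13, M32 - M23 = -4a*b23.
Here tr M = 936479/390625, so a^2 = (1 + tr M)/4 = 331776/390625 and a = ±576/625. Taking a = 576/625: M21 - M12 = -387072/390625, M13 - M31 = 112896/390625, M32 - M23 = -387072/390625, giving b12 = 168/625, b13 = 49/625, b23 = 168/625, i.e. R = 576/625 + 168/625*e12 + 49/625*e13 + 168/625*e23.
Its e12 coefficient is already positive.
Answer: 576/625 + 168/625*e12 + 49/625*e13 + 168/625*e23. Sheet selection: the two-to-one cover makes ±R indistinguishable at the matrix level (trace 936479/390625), so uniqueness comes from the required sign on e12.


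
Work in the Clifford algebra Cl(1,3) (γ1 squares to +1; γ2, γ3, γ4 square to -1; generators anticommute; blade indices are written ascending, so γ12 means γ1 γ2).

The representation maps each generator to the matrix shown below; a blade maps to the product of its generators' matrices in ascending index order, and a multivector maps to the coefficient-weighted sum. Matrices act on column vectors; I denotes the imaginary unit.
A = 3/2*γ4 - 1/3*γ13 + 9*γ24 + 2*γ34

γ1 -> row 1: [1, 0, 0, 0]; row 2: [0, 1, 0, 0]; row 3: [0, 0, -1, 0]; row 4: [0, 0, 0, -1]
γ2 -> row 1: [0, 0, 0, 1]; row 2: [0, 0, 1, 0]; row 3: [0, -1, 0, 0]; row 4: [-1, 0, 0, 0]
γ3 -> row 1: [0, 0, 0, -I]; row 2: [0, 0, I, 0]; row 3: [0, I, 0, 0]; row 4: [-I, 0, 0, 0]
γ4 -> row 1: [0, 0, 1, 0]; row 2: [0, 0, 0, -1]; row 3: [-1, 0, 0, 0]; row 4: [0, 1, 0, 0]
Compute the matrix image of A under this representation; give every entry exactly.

Bivector images (products of the table entries): rho(γ13) = rho(γ1)rho(γ3) = row 1: [0, 0, 0, -I]; row 2: [0, 0, I, 0]; row 3: [0, -I, 0, 0]; row 4: [I, 0, 0, 0]; rho(γ24) = rho(γ2)rho(γ4) = row 1: [0, 1, 0, 0]; row 2: [-1, 0, 0, 0]; row 3: [0, 0, 0, 1]; row 4: [0, 0, -1, 0]; rho(γ34) = rho(γ3)rho(γ4) = row 1: [0, -I, 0, 0]; row 2: [-I, 0, 0, 0]; row 3: [0, 0, 0, -I]; row 4: [0, 0, -I, 0].
M = (3/2)*rho(γ4) + (-1/3)*rho(γ13) + (9)*rho(γ24) + (2)*rho(γ34), summed entrywise:
Answer: row 1: [0, 9 - 2*I, 3/2, I/3]; row 2: [-9 - 2*I, 0, -I/3, -3/2]; row 3: [-3/2, I/3, 0, 9 - 2*I]; row 4: [-I/3, 3/2, -9 - 2*I, 0]
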